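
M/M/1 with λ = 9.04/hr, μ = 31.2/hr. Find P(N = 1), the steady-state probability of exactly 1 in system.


ρ = 9.04/31.2 = 0.2897
P_n = (1−ρ)·ρ^n = (1 − 0.2897)·0.2897^1 = 0.7103·0.289744 = 0.205792

Final: 0.205792


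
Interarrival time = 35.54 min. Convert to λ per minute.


λ = 1/(interarrival time) in consistent units.
1 minute = 1 min, so λ = 1/35.54 = 0.02814 per minute

Final: 0.02814 /min


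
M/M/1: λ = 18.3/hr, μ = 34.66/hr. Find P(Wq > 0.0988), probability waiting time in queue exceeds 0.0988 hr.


ρ = 18.3/34.66 = 0.5280
P(Wq > t) = ρ·e^{−(μ−λ)t} = 0.5280·e^{−1.6164}
= 0.5280·0.198619 = 0.104868

Final: 0.104868


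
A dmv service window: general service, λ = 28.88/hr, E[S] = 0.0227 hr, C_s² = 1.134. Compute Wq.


ρ = λ·E[S] = 28.88·0.0227 = 0.6556
E[S²] = E[S]²(1+C_s²) = 0.0227²·(1+1.134) = 0.001100
Wq = λ·E[S²]/(2(1−ρ)) = 28.88·0.001100/(2·0.3444) = 0.04610 hr

Final: 0.04610 hr


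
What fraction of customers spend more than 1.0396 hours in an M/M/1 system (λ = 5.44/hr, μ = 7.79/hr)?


W ~ Exponential(μ−λ) for M/M/1.
μ − λ = 7.79 − 5.44 = 2.3500
P(W > t) = e^{−(μ−λ)t} = e^{−2.4431} = 0.086895

Final: 0.086895


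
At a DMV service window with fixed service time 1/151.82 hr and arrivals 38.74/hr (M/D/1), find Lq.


ρ = 38.74/151.82 = 0.2552
M/D/1: Lq = ρ²/(2(1−ρ)) = 0.06511/(2·0.7448) = 0.04371

Final: 0.04371


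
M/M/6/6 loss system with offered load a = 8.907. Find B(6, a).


B(c,a) = (a^c/c!) / Σ_{k=0}^{c} a^k/k!
a^6/6! = 693.515573
Σ terms (k=0..6): 1.00000 + 8.90700 + 39.66732 + 117.77229 + 262.24944 + 467.17115 + 693.51557 = 1590.282773
B = 693.515573/1590.282773 = 0.436096

Final: 0.436096


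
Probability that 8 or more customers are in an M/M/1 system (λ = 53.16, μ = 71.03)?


ρ = 53.16/71.03 = 0.7484
P(N ≥ n) = ρ^n = 0.7484^8 = 0.098434

Final: 0.098434


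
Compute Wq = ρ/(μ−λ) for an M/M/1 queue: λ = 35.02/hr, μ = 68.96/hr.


ρ = 35.02/68.96 = 0.5078
Wq = ρ/(μ−λ) = 0.5078/(68.96 − 35.02) = 0.5078/33.94 = 0.01496 hr

Final: 0.01496 hr


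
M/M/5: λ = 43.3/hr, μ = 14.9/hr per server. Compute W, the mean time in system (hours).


a = 2.9060; ρ = 0.5812; P₀ = 0.051774
Lq = P₀·a^c·ρ/(c!(1−ρ)²) = 0.29633
Wq = Lq/λ = 0.29633/43.3 = 0.006844 hr
W = Wq + 1/μ = 0.006844 + 0.06711 = 0.07396 hr

Final: 0.07396 hr


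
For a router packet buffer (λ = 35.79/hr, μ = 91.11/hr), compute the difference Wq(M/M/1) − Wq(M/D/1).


ρ = 35.79/91.11 = 0.3928
Wq(M/M/1) = ρ/(μ−λ) = 0.3928/55.32 = 0.007101 hr
Wq(M/D/1) = ρ/(2(μ−λ)) = 0.003550 hr
Savings = 0.007101 − 0.003550 = 0.003550 hr

Final: 0.003550 hr


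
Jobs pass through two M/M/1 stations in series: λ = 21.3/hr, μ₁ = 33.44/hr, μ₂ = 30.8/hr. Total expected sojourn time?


Each node sees arrival rate λ = 21.3/hr (tandem ⇒ throughput preserved).
W₁ = 1/(μ₁−λ) = 1/(33.44−21.3) = 0.08237 hr
W₂ = 1/(μ₂−λ) = 1/(30.8−21.3) = 0.10526 hr
W_total = W₁ + W₂ = 0.08237 + 0.10526 = 0.18764 hr

Final: 0.18764 hr


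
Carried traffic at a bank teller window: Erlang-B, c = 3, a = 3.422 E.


B(3,3.422) = 0.393888 (Erlang-B)
Carried load = a(1 − B) = 3.422·(1 − 0.393888) = 3.422·0.606112 = 2.0741 E

Final: 2.0741 Erlangs


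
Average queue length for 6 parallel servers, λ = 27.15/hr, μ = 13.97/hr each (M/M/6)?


a = λ/μ = 1.9435; ρ = a/6 = 0.3239
P₀ = 0.143031
Lq = P₀·a^c·ρ / (c!·(1−ρ)²) = 0.143031·53.88161·0.3239/(720·0.45710)
= 0.007585

Final: 0.007585


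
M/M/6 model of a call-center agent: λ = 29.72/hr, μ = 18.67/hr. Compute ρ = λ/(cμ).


ρ = λ/(cμ) = 29.72/(6·18.67) = 29.72/112.02 = 0.2653

Final: 0.2653


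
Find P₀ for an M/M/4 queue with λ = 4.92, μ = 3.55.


a = λ/μ = 4.92/3.55 = 1.3859; ρ = a/c = 0.3465
Σ_{k=0}^{3} a^k/k! (terms k=0..3) = 1.00000 + 1.38592 + 0.96038 + 0.44367 = 3.78997
Tail: a^4/(4!(1−ρ)) = 3.68933/(24·0.6535) = 0.23522
P₀ = 1/(3.78997 + 0.23522) = 1/4.02519 = 0.248436

Final: 0.248436


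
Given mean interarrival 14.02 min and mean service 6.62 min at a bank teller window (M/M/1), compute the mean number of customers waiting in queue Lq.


λ = 60/14.02 = 4.2796 /hr
μ = 60/6.62 = 9.0634 /hr
ρ = λ/μ = 4.2796/9.0634 = 0.4722
Lq = ρ²/(1−ρ) = 0.2230/0.5278 = 0.4224

Final: 0.4224


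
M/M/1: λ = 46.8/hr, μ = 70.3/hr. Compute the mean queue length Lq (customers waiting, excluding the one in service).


ρ = 46.8/70.3 = 0.6657
Lq = ρ²/(1−ρ) = 0.4432/0.3343 = 1.3258

Final: 1.3258


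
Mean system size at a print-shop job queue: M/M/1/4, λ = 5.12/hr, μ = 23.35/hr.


ρ = 5.12/23.35 = 0.2193
L = ρ[1 − (K+1)ρ^K + Kρ^(K+1)] / [(1−ρ)(1−ρ^(K+1))]
Numerator: 0.2193·(1 − 5·0.002312 + 4·0.0005069) = 0.217182
Denominator: (0.7807)·(0.999493) = 0.780332
L = 0.217182/0.780332 = 0.2783

Final: 0.2783


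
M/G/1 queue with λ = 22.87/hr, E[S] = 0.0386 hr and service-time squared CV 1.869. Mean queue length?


ρ = λ·E[S] = 22.87·0.0386 = 0.8828
Lq = ρ²(1+C_s²)/(2(1−ρ)) = 0.7793·(1+1.869)/(2·0.1172)
= 0.7793·2.8690/0.2344 = 9.53703

Final: 9.53703


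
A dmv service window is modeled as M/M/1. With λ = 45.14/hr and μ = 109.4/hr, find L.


ρ = λ/μ = 45.14/109.4 = 0.4126
L = ρ/(1−ρ) = 0.4126/(1 − 0.4126) = 0.4126/0.5874 = 0.7025

Final: 0.7025


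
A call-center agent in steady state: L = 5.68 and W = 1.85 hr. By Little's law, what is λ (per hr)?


λ = L/W = 5.68/1.85 = 3.0703 /hr

Final: 3.0703 /hr


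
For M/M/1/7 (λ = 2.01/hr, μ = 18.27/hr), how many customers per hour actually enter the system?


ρ = 0.1100; P_K = (1−ρ)ρ^7/(1−ρ^8) = 0.0000001736
λ_eff = λ(1 − P_K) = 2.01·(1 − 0.0000001736) = 2.01·1.000000 = 2.0100 /hr

Final: 2.0100 /hr


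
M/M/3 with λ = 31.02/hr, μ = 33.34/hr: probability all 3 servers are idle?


a = λ/μ = 31.02/33.34 = 0.9304; ρ = a/c = 0.3101
Σ_{k=0}^{2} a^k/k! (terms k=0..2) = 1.00000 + 0.93041 + 0.43284 = 2.36325
Tail: a^3/(3!(1−ρ)) = 0.80543/(6·0.6899) = 0.19459
P₀ = 1/(2.36325 + 0.19459) = 1/2.55784 = 0.390955

Final: 0.390955


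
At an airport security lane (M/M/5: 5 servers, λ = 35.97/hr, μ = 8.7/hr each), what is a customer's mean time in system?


a = 4.1345; ρ = 0.8269; P₀ = 0.010439
Lq = P₀·a^c·ρ/(c!(1−ρ)²) = 2.90016
Wq = Lq/λ = 2.90016/35.97 = 0.08063 hr
W = Wq + 1/μ = 0.08063 + 0.11494 = 0.19557 hr

Final: 0.19557 hr


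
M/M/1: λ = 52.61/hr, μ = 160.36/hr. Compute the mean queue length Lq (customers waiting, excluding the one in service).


ρ = 52.61/160.36 = 0.3281
Lq = ρ²/(1−ρ) = 0.1076/0.6719 = 0.1602

Final: 0.1602


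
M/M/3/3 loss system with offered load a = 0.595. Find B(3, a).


B(c,a) = (a^c/c!) / Σ_{k=0}^{c} a^k/k!
a^3/3! = 0.035107
Σ terms (k=0..3): 1.00000 + 0.59500 + 0.17701 + 0.03511 = 1.807120
B = 0.035107/1.807120 = 0.019427

Final: 0.019427


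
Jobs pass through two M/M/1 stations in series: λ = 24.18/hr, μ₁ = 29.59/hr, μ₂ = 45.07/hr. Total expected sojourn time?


Each node sees arrival rate λ = 24.18/hr (tandem ⇒ throughput preserved).
W₁ = 1/(μ₁−λ) = 1/(29.59−24.18) = 0.18484 hr
W₂ = 1/(μ₂−λ) = 1/(45.07−24.18) = 0.04787 hr
W_total = W₁ + W₂ = 0.18484 + 0.04787 = 0.23271 hr

Final: 0.23271 hr


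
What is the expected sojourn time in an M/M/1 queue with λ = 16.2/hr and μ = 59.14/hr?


W = 1/(μ−λ) = 1/(59.14 − 16.2) = 1/42.94 = 0.02329 hr

Final: 0.02329 hr


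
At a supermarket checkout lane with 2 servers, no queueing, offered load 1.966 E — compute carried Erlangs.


B(2,1.966) = 0.394518 (Erlang-B)
Carried load = a(1 − B) = 1.966·(1 − 0.394518) = 1.966·0.605482 = 1.1904 E

Final: 1.1904 Erlangs


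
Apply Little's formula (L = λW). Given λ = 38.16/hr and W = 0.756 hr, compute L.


L = λW = 38.16·0.756 = 28.8490

Final: 28.8490


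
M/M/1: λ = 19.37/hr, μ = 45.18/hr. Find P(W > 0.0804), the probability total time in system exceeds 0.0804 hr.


W ~ Exponential(μ−λ) for M/M/1.
μ − λ = 45.18 − 19.37 = 25.8100
P(W > t) = e^{−(μ−λ)t} = e^{−2.0751} = 0.125541

Final: 0.125541


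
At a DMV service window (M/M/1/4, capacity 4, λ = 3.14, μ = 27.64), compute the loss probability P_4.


ρ = λ/μ = 3.14/27.64 = 0.1136
P_K = (1−ρ)ρ^K/(1−ρ^(K+1)) = (0.8864·0.0001666)/(1 − 0.00001892)
= 0.0001476/0.999981 = 0.0001476

Final: 0.0001476


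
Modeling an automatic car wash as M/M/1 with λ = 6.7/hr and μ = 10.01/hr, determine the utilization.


ρ = λ/μ = 6.7/10.01 = 0.6693

Final: 0.6693


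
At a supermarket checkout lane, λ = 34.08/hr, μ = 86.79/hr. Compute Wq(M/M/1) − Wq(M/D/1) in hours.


ρ = 34.08/86.79 = 0.3927
Wq(M/M/1) = ρ/(μ−λ) = 0.3927/52.71 = 0.007450 hr
Wq(M/D/1) = ρ/(2(μ−λ)) = 0.003725 hr
Savings = 0.007450 − 0.003725 = 0.003725 hr

Final: 0.003725 hr


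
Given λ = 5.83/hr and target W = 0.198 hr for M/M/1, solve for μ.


W = 1/(μ−λ) ⇒ μ − λ = 1/W = 1/0.198 = 5.0505
μ = λ + 1/W = 5.83 + 5.0505 = 10.8805 per hr

Final: 10.8805 /hr


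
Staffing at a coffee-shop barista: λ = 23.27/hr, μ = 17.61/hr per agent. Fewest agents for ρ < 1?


Stability requires cμ > λ ⇔ c > λ/μ.
λ/μ = 23.27/17.61 = 1.3214
Minimum integer c = ⌊1.3214⌋ + 1 = 2
Check: 2·17.61 = 35.22 > 23.27, while 1·17.61 = 17.61 ≤ 23.27

Final: 2 servers


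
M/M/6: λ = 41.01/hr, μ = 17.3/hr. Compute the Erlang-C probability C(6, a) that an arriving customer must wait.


a = λ/μ = 2.3705; ρ = a/6 = 0.3951
P₀ = 0.093047 (from M/M/c formula)
C(c,a) = [a^c/(c!(1−ρ))]·P₀ = [177.44428/(720·0.6049)]·0.093047
= 0.40741·0.093047 = 0.037909

Final: 0.037909


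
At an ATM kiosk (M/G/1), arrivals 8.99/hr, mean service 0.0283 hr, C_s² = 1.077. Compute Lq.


ρ = λ·E[S] = 8.99·0.0283 = 0.2544
Lq = ρ²(1+C_s²)/(2(1−ρ)) = 0.06473·(1+1.077)/(2·0.7456)
= 0.06473·2.0770/1.4912 = 0.09016

Final: 0.09016


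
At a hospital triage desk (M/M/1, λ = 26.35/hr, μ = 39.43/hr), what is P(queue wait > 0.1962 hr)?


ρ = 26.35/39.43 = 0.6683
P(Wq > t) = ρ·e^{−(μ−λ)t} = 0.6683·e^{−2.5663}
= 0.6683·0.076820 = 0.051336

Final: 0.051336


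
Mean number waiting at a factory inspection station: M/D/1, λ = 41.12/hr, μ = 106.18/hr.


ρ = 41.12/106.18 = 0.3873
M/D/1: Lq = ρ²/(2(1−ρ)) = 0.1500/(2·0.6127) = 0.12238

Final: 0.12238


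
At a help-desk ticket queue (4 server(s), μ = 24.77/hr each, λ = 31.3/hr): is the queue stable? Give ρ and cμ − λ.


Total capacity cμ = 4·24.77 = 99.08/hr
ρ = λ/(cμ) = 31.3/99.08 = 0.3159
Stable ⇔ ρ < 1: YES
Spare capacity = cμ − λ = 99.08 − 31.3 = 67.78/hr

Final: ρ = 0.3159; stable; margin = 67.78/hr


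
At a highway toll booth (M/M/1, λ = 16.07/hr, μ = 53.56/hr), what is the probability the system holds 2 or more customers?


ρ = 16.07/53.56 = 0.3000
P(N ≥ n) = ρ^n = 0.3000^2 = 0.090022

Final: 0.090022


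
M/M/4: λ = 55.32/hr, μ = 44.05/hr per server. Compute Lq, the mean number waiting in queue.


a = λ/μ = 1.2558; ρ = a/4 = 0.3140
P₀ = 0.283640
Lq = P₀·a^c·ρ / (c!·(1−ρ)²) = 0.283640·2.48740·0.3140/(24·0.47065)
= 0.01961

Final: 0.01961


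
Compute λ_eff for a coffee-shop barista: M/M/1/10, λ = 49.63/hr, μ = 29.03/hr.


ρ = 1.7096; P_K = (1−ρ)ρ^10/(1−ρ^11) = 0.416213
λ_eff = λ(1 − P_K) = 49.63·(1 − 0.416213) = 49.63·0.583787 = 28.9734 /hr

Final: 28.9734 /hr


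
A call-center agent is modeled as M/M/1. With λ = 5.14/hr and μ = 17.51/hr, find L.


ρ = λ/μ = 5.14/17.51 = 0.2935
L = ρ/(1−ρ) = 0.2935/(1 − 0.2935) = 0.2935/0.7065 = 0.4155

Final: 0.4155


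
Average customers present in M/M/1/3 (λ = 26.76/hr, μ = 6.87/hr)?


ρ = 26.76/6.87 = 3.8952
L = ρ[1 − (K+1)ρ^K + Kρ^(K+1)] / [(1−ρ)(1−ρ^(K+1))]
Numerator: 3.8952·(1 − 4·59.100086 + 3·230.206450) = 1773.167478
Denominator: (-2.8952)·(-229.206450) = 663.597714
L = 1773.167478/663.597714 = 2.6721

Final: 2.6721


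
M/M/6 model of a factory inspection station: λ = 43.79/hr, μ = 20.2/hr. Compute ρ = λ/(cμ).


ρ = λ/(cμ) = 43.79/(6·20.2) = 43.79/121.20 = 0.3613

Final: 0.3613


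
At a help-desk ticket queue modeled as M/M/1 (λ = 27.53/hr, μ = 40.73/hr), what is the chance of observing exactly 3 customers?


ρ = 27.53/40.73 = 0.6759
P_n = (1−ρ)·ρ^n = (1 − 0.6759)·0.6759^3 = 0.3241·0.308799 = 0.100077

Final: 0.100077


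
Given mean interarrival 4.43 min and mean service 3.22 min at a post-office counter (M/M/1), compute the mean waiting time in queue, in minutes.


λ = 60/4.43 = 13.5440 /hr
μ = 60/3.22 = 18.6335 /hr
ρ = λ/μ = 13.5440/18.6335 = 0.7269
Wq = ρ/(μ−λ) = 0.7269/(18.6335−13.5440) = 0.14282 hr
In minutes: 0.14282·60 = 8.569 min

Final: 8.569 min


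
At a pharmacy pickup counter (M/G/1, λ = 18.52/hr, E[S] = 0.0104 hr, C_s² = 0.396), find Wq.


ρ = λ·E[S] = 18.52·0.0104 = 0.1926
E[S²] = E[S]²(1+C_s²) = 0.0104²·(1+0.396) = 0.0001510
Wq = λ·E[S²]/(2(1−ρ)) = 18.52·0.0001510/(2·0.8074) = 0.001732 hr

Final: 0.001732 hr


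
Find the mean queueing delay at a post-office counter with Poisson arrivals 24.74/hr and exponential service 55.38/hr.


ρ = 24.74/55.38 = 0.4467
Wq = ρ/(μ−λ) = 0.4467/(55.38 − 24.74) = 0.4467/30.64 = 0.01458 hr

Final: 0.01458 hr


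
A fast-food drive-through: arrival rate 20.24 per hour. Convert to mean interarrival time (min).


Mean interarrival time = 1/λ = 1/20.24 hour = 0.04941 hour
In minutes: 0.04941 × 60 = 2.9644 min

Final: 2.9644 min


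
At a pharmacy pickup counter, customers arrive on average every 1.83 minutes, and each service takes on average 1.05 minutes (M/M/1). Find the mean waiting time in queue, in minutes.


λ = 60/1.83 = 32.7869 /hr
μ = 60/1.05 = 57.1429 /hr
ρ = λ/μ = 32.7869/57.1429 = 0.5738
Wq = ρ/(μ−λ) = 0.5738/(57.1429−32.7869) = 0.02356 hr
In minutes: 0.02356·60 = 1.413 min

Final: 1.413 min


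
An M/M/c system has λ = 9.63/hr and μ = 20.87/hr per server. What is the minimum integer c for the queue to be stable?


Stability requires cμ > λ ⇔ c > λ/μ.
λ/μ = 9.63/20.87 = 0.4614
Minimum integer c = ⌊0.4614⌋ + 1 = 1
Check: 1·20.87 = 20.87 > 9.63, while 0·20.87 = 0.00 ≤ 9.63

Final: 1 servers


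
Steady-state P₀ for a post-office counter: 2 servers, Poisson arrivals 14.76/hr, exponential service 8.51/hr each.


a = λ/μ = 14.76/8.51 = 1.7344; ρ = a/c = 0.8672
Σ_{k=0}^{1} a^k/k! (terms k=0..1) = 1.00000 + 1.73443 = 2.73443
Tail: a^2/(2!(1−ρ)) = 3.00825/(2·0.1328) = 11.32752
P₀ = 1/(2.73443 + 11.32752) = 1/14.06195 = 0.071114

Final: 0.071114


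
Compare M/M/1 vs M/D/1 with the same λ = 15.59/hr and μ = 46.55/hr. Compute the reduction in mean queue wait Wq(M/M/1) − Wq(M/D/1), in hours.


ρ = 15.59/46.55 = 0.3349
Wq(M/M/1) = ρ/(μ−λ) = 0.3349/30.96 = 0.01082 hr
Wq(M/D/1) = ρ/(2(μ−λ)) = 0.005409 hr
Savings = 0.01082 − 0.005409 = 0.005409 hr

Final: 0.005409 hr


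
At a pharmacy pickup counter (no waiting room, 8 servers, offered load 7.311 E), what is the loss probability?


B(c,a) = (a^c/c!) / Σ_{k=0}^{c} a^k/k!
a^8/8! = 202.438797
Σ terms (k=0..8): 1.00000 + 7.31100 + 26.72536 + 65.12970 + 119.04082 + 174.06148 + 212.09391 + 221.51694 + 202.43880 = 1029.318015
B = 202.438797/1029.318015 = 0.196673

Final: 0.196673


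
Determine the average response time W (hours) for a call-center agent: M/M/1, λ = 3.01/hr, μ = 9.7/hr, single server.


W = 1/(μ−λ) = 1/(9.7 − 3.01) = 1/6.69 = 0.1495 hr

Final: 0.1495 hr


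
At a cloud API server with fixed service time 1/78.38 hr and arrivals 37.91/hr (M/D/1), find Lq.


ρ = 37.91/78.38 = 0.4837
M/D/1: Lq = ρ²/(2(1−ρ)) = 0.2339/(2·0.5163) = 0.22654

Final: 0.22654


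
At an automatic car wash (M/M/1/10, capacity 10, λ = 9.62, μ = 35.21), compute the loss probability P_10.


ρ = λ/μ = 9.62/35.21 = 0.2732
P_K = (1−ρ)ρ^K/(1−ρ^(K+1)) = (0.7268·0.000002318)/(1 − 0.0000006333)
= 0.000001685/0.999999 = 0.000001685

Final: 0.000001685


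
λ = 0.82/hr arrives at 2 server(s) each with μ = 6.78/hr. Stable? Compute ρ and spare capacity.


Total capacity cμ = 2·6.78 = 13.56/hr
ρ = λ/(cμ) = 0.82/13.56 = 0.06047
Stable ⇔ ρ < 1: YES
Spare capacity = cμ − λ = 13.56 − 0.82 = 12.74/hr

Final: ρ = 0.06047; stable; margin = 12.74/hr


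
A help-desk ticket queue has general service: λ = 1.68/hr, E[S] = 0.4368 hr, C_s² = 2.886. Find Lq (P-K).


ρ = λ·E[S] = 1.68·0.4368 = 0.7338
Lq = ρ²(1+C_s²)/(2(1−ρ)) = 0.5385·(1+2.886)/(2·0.2662)
= 0.5385·3.8860/0.5324 = 3.93086

Final: 3.93086


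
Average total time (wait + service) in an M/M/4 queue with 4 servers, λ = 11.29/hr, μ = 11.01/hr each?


a = 1.0254; ρ = 0.2564; P₀ = 0.358058
Lq = P₀·a^c·ρ/(c!(1−ρ)²) = 0.007647
Wq = Lq/λ = 0.007647/11.29 = 0.0006773 hr
W = Wq + 1/μ = 0.0006773 + 0.09083 = 0.09150 hr

Final: 0.09150 hr


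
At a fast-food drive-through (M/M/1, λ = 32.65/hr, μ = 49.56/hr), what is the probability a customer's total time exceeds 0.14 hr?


W ~ Exponential(μ−λ) for M/M/1.
μ − λ = 49.56 − 32.65 = 16.9100
P(W > t) = e^{−(μ−λ)t} = e^{−2.3674} = 0.093724

Final: 0.093724


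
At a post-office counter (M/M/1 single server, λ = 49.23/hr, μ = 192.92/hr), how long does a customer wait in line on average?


ρ = 49.23/192.92 = 0.2552
Wq = ρ/(μ−λ) = 0.2552/(192.92 − 49.23) = 0.2552/143.69 = 0.001776 hr

Final: 0.001776 hr


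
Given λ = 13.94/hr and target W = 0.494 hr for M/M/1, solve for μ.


W = 1/(μ−λ) ⇒ μ − λ = 1/W = 1/0.494 = 2.0243
μ = λ + 1/W = 13.94 + 2.0243 = 15.9643 per hr

Final: 15.9643 /hr


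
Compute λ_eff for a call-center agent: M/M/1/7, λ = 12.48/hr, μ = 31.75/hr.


ρ = 0.3931; P_K = (1−ρ)ρ^7/(1−ρ^8) = 0.0008804
λ_eff = λ(1 − P_K) = 12.48·(1 − 0.0008804) = 12.48·0.999120 = 12.4690 /hr

Final: 12.4690 /hr


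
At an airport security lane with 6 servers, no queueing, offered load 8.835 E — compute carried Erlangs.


B(6,8.835) = 0.432633 (Erlang-B)
Carried load = a(1 − B) = 8.835·(1 − 0.432633) = 8.835·0.567367 = 5.0127 E

Final: 5.0127 Erlangs


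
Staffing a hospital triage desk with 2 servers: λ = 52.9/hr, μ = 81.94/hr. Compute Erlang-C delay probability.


a = λ/μ = 0.6456; ρ = a/2 = 0.3228
P₀ = 0.511948 (from M/M/c formula)
C(c,a) = [a^c/(c!(1−ρ))]·P₀ = [0.41679/(2·0.6772)]·0.511948
= 0.30773·0.511948 = 0.157542

Final: 0.157542


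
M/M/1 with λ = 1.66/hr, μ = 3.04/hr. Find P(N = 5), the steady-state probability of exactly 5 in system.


ρ = 1.66/3.04 = 0.5461
P_n = (1−ρ)·ρ^n = (1 − 0.5461)·0.5461^5 = 0.4539·0.048548 = 0.022038

Final: 0.022038


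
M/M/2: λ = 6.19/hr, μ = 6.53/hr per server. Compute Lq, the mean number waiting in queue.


a = λ/μ = 0.9479; ρ = a/2 = 0.4740
P₀ = 0.356883
Lq = P₀·a^c·ρ / (c!·(1−ρ)²) = 0.356883·0.89858·0.4740/(2·0.27671)
= 0.27464

Final: 0.27464


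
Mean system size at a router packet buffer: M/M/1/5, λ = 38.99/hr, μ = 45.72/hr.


ρ = 38.99/45.72 = 0.8528
L = ρ[1 − (K+1)ρ^K + Kρ^(K+1)] / [(1−ρ)(1−ρ^(K+1))]
Numerator: 0.8528·(1 − 6·0.451061 + 5·0.384664) = 0.185021
Denominator: (0.1472)·(0.615336) = 0.090578
L = 0.185021/0.090578 = 2.0427

Final: 2.0427


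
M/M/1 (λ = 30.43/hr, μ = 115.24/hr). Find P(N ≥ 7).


ρ = 30.43/115.24 = 0.2641
P(N ≥ n) = ρ^n = 0.2641^7 = 0.00008951

Final: 0.00008951


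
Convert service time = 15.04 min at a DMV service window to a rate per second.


μ = 1/(service time) in consistent units.
1 second = 0.0166667 min, so μ = 0.0166667/15.04 = 0.001108 per second

Final: 0.001108 /sec


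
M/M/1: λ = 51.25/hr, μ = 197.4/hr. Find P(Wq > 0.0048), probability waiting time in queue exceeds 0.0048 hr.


ρ = 51.25/197.4 = 0.2596
P(Wq > t) = ρ·e^{−(μ−λ)t} = 0.2596·e^{−0.7015}
= 0.2596·0.495831 = 0.128730

Final: 0.128730


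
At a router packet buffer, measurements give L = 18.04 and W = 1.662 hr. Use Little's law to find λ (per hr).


λ = L/W = 18.04/1.662 = 10.8544 /hr

Final: 10.8544 /hr


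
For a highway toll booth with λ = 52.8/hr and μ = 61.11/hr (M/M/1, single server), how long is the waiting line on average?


ρ = 52.8/61.11 = 0.8640
Lq = ρ²/(1−ρ) = 0.7465/0.1360 = 5.4898

Final: 5.4898


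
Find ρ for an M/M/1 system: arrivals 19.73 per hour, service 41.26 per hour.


ρ = λ/μ = 19.73/41.26 = 0.4782

Final: 0.4782


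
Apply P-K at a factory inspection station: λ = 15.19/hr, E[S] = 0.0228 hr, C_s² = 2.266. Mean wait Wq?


ρ = λ·E[S] = 15.19·0.0228 = 0.3463
E[S²] = E[S]²(1+C_s²) = 0.0228²·(1+2.266) = 0.001698
Wq = λ·E[S²]/(2(1−ρ)) = 15.19·0.001698/(2·0.6537) = 0.01973 hr

Final: 0.01973 hr


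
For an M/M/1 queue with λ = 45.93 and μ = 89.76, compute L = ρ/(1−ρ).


ρ = λ/μ = 45.93/89.76 = 0.5117
L = ρ/(1−ρ) = 0.5117/(1 − 0.5117) = 0.5117/0.4883 = 1.0479

Final: 1.0479


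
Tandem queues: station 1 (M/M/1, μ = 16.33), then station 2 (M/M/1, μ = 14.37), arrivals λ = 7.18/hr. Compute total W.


Each node sees arrival rate λ = 7.18/hr (tandem ⇒ throughput preserved).
W₁ = 1/(μ₁−λ) = 1/(16.33−7.18) = 0.10929 hr
W₂ = 1/(μ₂−λ) = 1/(14.37−7.18) = 0.13908 hr
W_total = W₁ + W₂ = 0.10929 + 0.13908 = 0.24837 hr

Final: 0.24837 hr


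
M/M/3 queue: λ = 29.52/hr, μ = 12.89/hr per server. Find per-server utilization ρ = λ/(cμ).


ρ = λ/(cμ) = 29.52/(3·12.89) = 29.52/38.67 = 0.7634

Final: 0.7634


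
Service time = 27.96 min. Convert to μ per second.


μ = 1/(service time) in consistent units.
1 second = 0.0166667 min, so μ = 0.0166667/27.96 = 0.0005961 per second

Final: 0.0005961 /sec


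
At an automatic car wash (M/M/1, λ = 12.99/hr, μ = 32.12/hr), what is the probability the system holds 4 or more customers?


ρ = 12.99/32.12 = 0.4044
P(N ≥ n) = ρ^n = 0.4044^4 = 0.026751

Final: 0.026751


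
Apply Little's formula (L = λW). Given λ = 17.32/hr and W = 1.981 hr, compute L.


L = λW = 17.32·1.981 = 34.3109

Final: 34.3109


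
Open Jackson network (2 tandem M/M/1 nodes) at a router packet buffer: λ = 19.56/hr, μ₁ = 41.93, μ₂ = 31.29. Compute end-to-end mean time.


Each node sees arrival rate λ = 19.56/hr (tandem ⇒ throughput preserved).
W₁ = 1/(μ₁−λ) = 1/(41.93−19.56) = 0.04470 hr
W₂ = 1/(μ₂−λ) = 1/(31.29−19.56) = 0.08525 hr
W_total = W₁ + W₂ = 0.04470 + 0.08525 = 0.12995 hr

Final: 0.12995 hr


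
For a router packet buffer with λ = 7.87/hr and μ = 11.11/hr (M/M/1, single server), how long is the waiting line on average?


ρ = 7.87/11.11 = 0.7084
Lq = ρ²/(1−ρ) = 0.5018/0.2916 = 1.7206

Final: 1.7206


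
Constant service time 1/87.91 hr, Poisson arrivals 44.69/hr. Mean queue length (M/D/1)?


ρ = 44.69/87.91 = 0.5084
M/D/1: Lq = ρ²/(2(1−ρ)) = 0.2584/(2·0.4916) = 0.26283

Final: 0.26283


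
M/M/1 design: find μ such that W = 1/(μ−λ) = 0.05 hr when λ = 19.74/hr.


W = 1/(μ−λ) ⇒ μ − λ = 1/W = 1/0.05 = 20.0000
μ = λ + 1/W = 19.74 + 20.0000 = 39.7400 per hr

Final: 39.7400 /hr


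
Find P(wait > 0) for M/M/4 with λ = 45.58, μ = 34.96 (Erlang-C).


a = λ/μ = 1.3038; ρ = a/4 = 0.3259
P₀ = 0.270149 (from M/M/c formula)
C(c,a) = [a^c/(c!(1−ρ))]·P₀ = [2.88943/(24·0.6741)]·0.270149
= 0.17861·0.270149 = 0.048251

Final: 0.048251


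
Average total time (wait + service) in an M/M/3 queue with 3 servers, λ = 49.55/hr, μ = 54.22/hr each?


a = 0.9139; ρ = 0.3046; P₀ = 0.397713
Lq = P₀·a^c·ρ/(c!(1−ρ)²) = 0.03187
Wq = Lq/λ = 0.03187/49.55 = 0.0006432 hr
W = Wq + 1/μ = 0.0006432 + 0.01844 = 0.01909 hr

Final: 0.01909 hr


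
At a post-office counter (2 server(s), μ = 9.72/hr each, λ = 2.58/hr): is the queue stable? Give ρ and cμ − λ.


Total capacity cμ = 2·9.72 = 19.44/hr
ρ = λ/(cμ) = 2.58/19.44 = 0.1327
Stable ⇔ ρ < 1: YES
Spare capacity = cμ − λ = 19.44 − 2.58 = 16.86/hr

Final: ρ = 0.1327; stable; margin = 16.86/hr


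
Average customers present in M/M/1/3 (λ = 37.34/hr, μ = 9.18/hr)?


ρ = 37.34/9.18 = 4.0675
L = ρ[1 − (K+1)ρ^K + Kρ^(K+1)] / [(1−ρ)(1−ρ^(K+1))]
Numerator: 4.0675·(1 − 4·67.296875 + 3·273.732605) = 2249.390536
Denominator: (-3.0675)·(-272.732605) = 836.617663
L = 2249.390536/836.617663 = 2.6887

Final: 2.6887


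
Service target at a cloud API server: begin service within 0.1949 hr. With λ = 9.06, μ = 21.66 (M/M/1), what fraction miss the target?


ρ = 9.06/21.66 = 0.4183
P(Wq > t) = ρ·e^{−(μ−λ)t} = 0.4183·e^{−2.4557}
= 0.4183·0.085800 = 0.035889

Final: 0.035889


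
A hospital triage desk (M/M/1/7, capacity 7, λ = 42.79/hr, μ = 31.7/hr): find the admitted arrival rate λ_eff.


ρ = 1.3498; P_K = (1−ρ)ρ^7/(1−ρ^8) = 0.285033
λ_eff = λ(1 − P_K) = 42.79·(1 − 0.285033) = 42.79·0.714967 = 30.5934 /hr

Final: 30.5934 /hr


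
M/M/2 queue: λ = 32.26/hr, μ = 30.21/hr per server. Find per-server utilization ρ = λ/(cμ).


ρ = λ/(cμ) = 32.26/(2·30.21) = 32.26/60.42 = 0.5339

Final: 0.5339


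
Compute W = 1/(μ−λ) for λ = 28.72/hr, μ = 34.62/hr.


W = 1/(μ−λ) = 1/(34.62 − 28.72) = 1/5.90 = 0.1695 hr

Final: 0.1695 hr


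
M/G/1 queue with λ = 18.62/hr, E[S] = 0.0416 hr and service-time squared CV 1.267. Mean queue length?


ρ = λ·E[S] = 18.62·0.0416 = 0.7746
Lq = ρ²(1+C_s²)/(2(1−ρ)) = 0.6000·(1+1.267)/(2·0.2254)
= 0.6000·2.2670/0.4508 = 3.01716

Final: 3.01716


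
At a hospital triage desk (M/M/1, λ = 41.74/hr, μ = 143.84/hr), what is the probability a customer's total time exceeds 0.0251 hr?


W ~ Exponential(μ−λ) for M/M/1.
μ − λ = 143.84 − 41.74 = 102.1000
P(W > t) = e^{−(μ−λ)t} = e^{−2.5627} = 0.077096

Final: 0.077096


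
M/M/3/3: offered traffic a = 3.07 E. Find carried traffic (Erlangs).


B(3,3.07) = 0.354462 (Erlang-B)
Carried load = a(1 − B) = 3.07·(1 − 0.354462) = 3.07·0.645538 = 1.9818 E

Final: 1.9818 Erlangs


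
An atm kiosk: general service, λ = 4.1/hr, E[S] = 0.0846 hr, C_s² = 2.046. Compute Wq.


ρ = λ·E[S] = 4.1·0.0846 = 0.3469
E[S²] = E[S]²(1+C_s²) = 0.0846²·(1+2.046) = 0.021801
Wq = λ·E[S²]/(2(1−ρ)) = 4.1·0.021801/(2·0.6531) = 0.06843 hr

Final: 0.06843 hr


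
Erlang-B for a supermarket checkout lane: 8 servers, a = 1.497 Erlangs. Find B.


B(c,a) = (a^c/c!) / Σ_{k=0}^{c} a^k/k!
a^8/8! = 0.0006255
Σ terms (k=0..8): 1.00000 + 1.49700 + 1.12050 + 0.55913 + 0.20926 + 0.06265 + 0.01563 + 0.003343 + 0.0006255 = 4.468142
B = 0.0006255/4.468142 = 0.0001400

Final: 0.0001400


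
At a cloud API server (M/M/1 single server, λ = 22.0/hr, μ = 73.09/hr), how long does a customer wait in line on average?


ρ = 22.0/73.09 = 0.3010
Wq = ρ/(μ−λ) = 0.3010/(73.09 − 22.0) = 0.3010/51.09 = 0.005892 hr

Final: 0.005892 hr


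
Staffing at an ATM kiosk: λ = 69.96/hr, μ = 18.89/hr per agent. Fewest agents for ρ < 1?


Stability requires cμ > λ ⇔ c > λ/μ.
λ/μ = 69.96/18.89 = 3.7035
Minimum integer c = ⌊3.7035⌋ + 1 = 4
Check: 4·18.89 = 75.56 > 69.96, while 3·18.89 = 56.67 ≤ 69.96

Final: 4 servers


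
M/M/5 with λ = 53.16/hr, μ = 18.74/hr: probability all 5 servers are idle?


a = λ/μ = 53.16/18.74 = 2.8367; ρ = a/c = 0.5673
Σ_{k=0}^{4} a^k/k! (terms k=0..4) = 1.00000 + 2.83671 + 4.02347 + 3.80448 + 2.69805 = 14.36271
Tail: a^5/(5!(1−ρ)) = 183.68637/(120·0.4327) = 3.53795
P₀ = 1/(14.36271 + 3.53795) = 1/17.90066 = 0.055864

Final: 0.055864


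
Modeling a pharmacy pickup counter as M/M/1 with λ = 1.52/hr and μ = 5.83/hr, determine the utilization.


ρ = λ/μ = 1.52/5.83 = 0.2607

Final: 0.2607


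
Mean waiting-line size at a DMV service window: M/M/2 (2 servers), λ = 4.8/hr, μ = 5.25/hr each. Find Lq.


a = λ/μ = 0.9143; ρ = a/2 = 0.4571
P₀ = 0.372549
Lq = P₀·a^c·ρ / (c!·(1−ρ)²) = 0.372549·0.83592·0.4571/(2·0.29469)
= 0.24155

Final: 0.24155


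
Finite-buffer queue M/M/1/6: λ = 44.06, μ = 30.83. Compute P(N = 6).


ρ = λ/μ = 44.06/30.83 = 1.4291
P_K = (1−ρ)ρ^K/(1−ρ^(K+1)) = (-0.4291·8.519730)/(1 − 12.175780)
= -3.656050/-11.175780 = 0.327140

Final: 0.327140


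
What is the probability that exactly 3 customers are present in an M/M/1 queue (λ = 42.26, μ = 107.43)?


ρ = 42.26/107.43 = 0.3934
P_n = (1−ρ)·ρ^n = (1 − 0.3934)·0.3934^3 = 0.6066·0.060871 = 0.036926

Final: 0.036926


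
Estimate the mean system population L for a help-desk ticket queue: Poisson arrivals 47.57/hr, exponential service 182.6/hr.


ρ = λ/μ = 47.57/182.6 = 0.2605
L = ρ/(1−ρ) = 0.2605/(1 − 0.2605) = 0.2605/0.7395 = 0.3523

Final: 0.3523


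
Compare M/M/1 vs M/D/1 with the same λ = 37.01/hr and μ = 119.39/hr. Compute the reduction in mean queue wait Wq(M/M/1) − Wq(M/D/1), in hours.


ρ = 37.01/119.39 = 0.3100
Wq(M/M/1) = ρ/(μ−λ) = 0.3100/82.38 = 0.003763 hr
Wq(M/D/1) = ρ/(2(μ−λ)) = 0.001881 hr
Savings = 0.003763 − 0.001881 = 0.001881 hr

Final: 0.001881 hr


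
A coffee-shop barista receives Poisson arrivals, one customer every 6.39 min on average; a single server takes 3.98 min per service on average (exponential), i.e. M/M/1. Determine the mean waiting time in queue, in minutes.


λ = 60/6.39 = 9.3897 /hr
μ = 60/3.98 = 15.0754 /hr
ρ = λ/μ = 9.3897/15.0754 = 0.6228
Wq = ρ/(μ−λ) = 0.6228/(15.0754−9.3897) = 0.10955 hr
In minutes: 0.10955·60 = 6.573 min

Final: 6.573 min


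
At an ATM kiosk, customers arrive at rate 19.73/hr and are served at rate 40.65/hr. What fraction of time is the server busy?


ρ = λ/μ = 19.73/40.65 = 0.4854

Final: 0.4854


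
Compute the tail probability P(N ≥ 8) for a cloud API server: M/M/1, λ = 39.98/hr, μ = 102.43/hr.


ρ = 39.98/102.43 = 0.3903
P(N ≥ n) = ρ^n = 0.3903^8 = 0.0005387

Final: 0.0005387


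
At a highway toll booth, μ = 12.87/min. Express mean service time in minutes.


Mean service time = 1/μ = 1/12.87 minute = 0.07770 minute
In minutes: 0.07770 × 1 = 0.07770 min

Final: 0.07770 min


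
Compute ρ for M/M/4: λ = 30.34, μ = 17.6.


ρ = λ/(cμ) = 30.34/(4·17.6) = 30.34/70.40 = 0.4310

Final: 0.4310


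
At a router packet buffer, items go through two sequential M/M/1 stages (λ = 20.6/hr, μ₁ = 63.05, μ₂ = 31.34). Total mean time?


Each node sees arrival rate λ = 20.6/hr (tandem ⇒ throughput preserved).
W₁ = 1/(μ₁−λ) = 1/(63.05−20.6) = 0.02356 hr
W₂ = 1/(μ₂−λ) = 1/(31.34−20.6) = 0.09311 hr
W_total = W₁ + W₂ = 0.02356 + 0.09311 = 0.11667 hr

Final: 0.11667 hr


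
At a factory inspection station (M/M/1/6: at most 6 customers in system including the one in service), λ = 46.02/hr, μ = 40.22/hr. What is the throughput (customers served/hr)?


ρ = 1.1442; P_K = (1−ρ)ρ^6/(1−ρ^7) = 0.206429
λ_eff = λ(1 − P_K) = 46.02·(1 − 0.206429) = 46.02·0.793571 = 36.5201 /hr

Final: 36.5201 /hr


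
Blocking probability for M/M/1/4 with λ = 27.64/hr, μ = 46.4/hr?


ρ = λ/μ = 27.64/46.4 = 0.5957
P_K = (1−ρ)ρ^K/(1−ρ^(K+1)) = (0.4043·0.125916)/(1 − 0.075007)
= 0.050909/0.924993 = 0.055037

Final: 0.055037


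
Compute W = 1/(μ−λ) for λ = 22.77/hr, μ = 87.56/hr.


W = 1/(μ−λ) = 1/(87.56 − 22.77) = 1/64.79 = 0.01543 hr

Final: 0.01543 hr


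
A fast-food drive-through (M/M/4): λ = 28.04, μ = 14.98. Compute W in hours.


a = 1.8718; ρ = 0.4680; P₀ = 0.149741
Lq = P₀·a^c·ρ/(c!(1−ρ)²) = 0.12662
Wq = Lq/λ = 0.12662/28.04 = 0.004516 hr
W = Wq + 1/μ = 0.004516 + 0.06676 = 0.07127 hr

Final: 0.07127 hr


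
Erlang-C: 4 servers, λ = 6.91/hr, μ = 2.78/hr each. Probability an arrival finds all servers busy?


a = λ/μ = 2.4856; ρ = a/4 = 0.6214
P₀ = 0.074990 (from M/M/c formula)
C(c,a) = [a^c/(c!(1−ρ))]·P₀ = [38.17095/(24·0.3786)]·0.074990
= 4.20092·0.074990 = 0.315027

Final: 0.315027


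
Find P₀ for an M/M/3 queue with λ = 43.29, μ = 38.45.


a = λ/μ = 43.29/38.45 = 1.1259; ρ = a/c = 0.3753
Σ_{k=0}^{2} a^k/k! (terms k=0..2) = 1.00000 + 1.12588 + 0.63380 = 2.75968
Tail: a^3/(3!(1−ρ)) = 1.42716/(6·0.6247) = 0.38076
P₀ = 1/(2.75968 + 0.38076) = 1/3.14043 = 0.318427

Final: 0.318427


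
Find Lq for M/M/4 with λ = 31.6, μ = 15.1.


a = λ/μ = 2.0927; ρ = a/4 = 0.5232
P₀ = 0.117842
Lq = P₀·a^c·ρ / (c!·(1−ρ)²) = 0.117842·19.17964·0.5232/(24·0.22736)
= 0.21670

Final: 0.21670


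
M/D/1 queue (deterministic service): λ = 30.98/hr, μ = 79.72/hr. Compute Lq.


ρ = 30.98/79.72 = 0.3886
M/D/1: Lq = ρ²/(2(1−ρ)) = 0.1510/(2·0.6114) = 0.12350

Final: 0.12350


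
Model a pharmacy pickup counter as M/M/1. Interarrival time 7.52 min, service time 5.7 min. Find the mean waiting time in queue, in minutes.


λ = 60/7.52 = 7.9787 /hr
μ = 60/5.7 = 10.5263 /hr
ρ = λ/μ = 7.9787/10.5263 = 0.7580
Wq = ρ/(μ−λ) = 0.7580/(10.5263−7.9787) = 0.29753 hr
In minutes: 0.29753·60 = 17.852 min

Final: 17.852 min


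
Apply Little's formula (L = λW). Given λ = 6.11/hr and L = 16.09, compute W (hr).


W = L/λ = 16.09/6.11 = 2.6334 hr

Final: 2.6334 hr


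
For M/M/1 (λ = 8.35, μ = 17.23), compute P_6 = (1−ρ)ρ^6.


ρ = 8.35/17.23 = 0.4846
P_n = (1−ρ)·ρ^n = (1 − 0.4846)·0.4846^6 = 0.5154·0.012954 = 0.006676

Final: 0.006676


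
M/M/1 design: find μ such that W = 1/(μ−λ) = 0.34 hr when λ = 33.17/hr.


W = 1/(μ−λ) ⇒ μ − λ = 1/W = 1/0.34 = 2.9412
μ = λ + 1/W = 33.17 + 2.9412 = 36.1112 per hr

Final: 36.1112 /hr


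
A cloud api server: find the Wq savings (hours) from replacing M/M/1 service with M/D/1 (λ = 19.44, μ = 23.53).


ρ = 19.44/23.53 = 0.8262
Wq(M/M/1) = ρ/(μ−λ) = 0.8262/4.09 = 0.20200 hr
Wq(M/D/1) = ρ/(2(μ−λ)) = 0.10100 hr
Savings = 0.20200 − 0.10100 = 0.10100 hr

Final: 0.10100 hr


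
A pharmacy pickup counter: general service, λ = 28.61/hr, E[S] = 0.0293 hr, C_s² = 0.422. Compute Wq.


ρ = λ·E[S] = 28.61·0.0293 = 0.8383
E[S²] = E[S]²(1+C_s²) = 0.0293²·(1+0.422) = 0.001221
Wq = λ·E[S²]/(2(1−ρ)) = 28.61·0.001221/(2·0.1617) = 0.10798 hr

Final: 0.10798 hr


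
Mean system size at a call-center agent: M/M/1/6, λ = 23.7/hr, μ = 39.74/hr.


ρ = 23.7/39.74 = 0.5964
L = ρ[1 − (K+1)ρ^K + Kρ^(K+1)] / [(1−ρ)(1−ρ^(K+1))]
Numerator: 0.5964·(1 − 7·0.044991 + 6·0.026831) = 0.504566
Denominator: (0.4036)·(0.973169) = 0.392794
L = 0.504566/0.392794 = 1.2846

Final: 1.2846


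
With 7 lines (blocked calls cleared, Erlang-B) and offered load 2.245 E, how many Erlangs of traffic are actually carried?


B(7,2.245) = 0.006054 (Erlang-B)
Carried load = a(1 − B) = 2.245·(1 − 0.006054) = 2.245·0.993946 = 2.2314 E

Final: 2.2314 Erlangs


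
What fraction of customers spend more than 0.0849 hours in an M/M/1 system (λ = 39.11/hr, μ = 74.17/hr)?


W ~ Exponential(μ−λ) for M/M/1.
μ − λ = 74.17 − 39.11 = 35.0600
P(W > t) = e^{−(μ−λ)t} = e^{−2.9766} = 0.050966

Final: 0.050966


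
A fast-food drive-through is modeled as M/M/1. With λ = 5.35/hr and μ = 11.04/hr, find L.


ρ = λ/μ = 5.35/11.04 = 0.4846
L = ρ/(1−ρ) = 0.4846/(1 − 0.4846) = 0.4846/0.5154 = 0.9402

Final: 0.9402


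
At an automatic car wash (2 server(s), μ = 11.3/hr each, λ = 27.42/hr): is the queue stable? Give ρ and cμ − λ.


Total capacity cμ = 2·11.3 = 22.60/hr
ρ = λ/(cμ) = 27.42/22.60 = 1.2133
Stable ⇔ ρ < 1: NO
Spare capacity = cμ − λ = 22.60 − 27.42 = -4.82/hr

Final: ρ = 1.2133; unstable; margin = -4.82/hr


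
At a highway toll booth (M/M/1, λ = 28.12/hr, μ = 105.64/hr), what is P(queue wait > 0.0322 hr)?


ρ = 28.12/105.64 = 0.2662
P(Wq > t) = ρ·e^{−(μ−λ)t} = 0.2662·e^{−2.4961}
= 0.2662·0.082402 = 0.021934

Final: 0.021934


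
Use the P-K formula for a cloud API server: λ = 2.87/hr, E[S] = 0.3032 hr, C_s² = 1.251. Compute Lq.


ρ = λ·E[S] = 2.87·0.3032 = 0.8702
Lq = ρ²(1+C_s²)/(2(1−ρ)) = 0.7572·(1+1.251)/(2·0.1298)
= 0.7572·2.2510/0.2596 = 6.56507

Final: 6.56507


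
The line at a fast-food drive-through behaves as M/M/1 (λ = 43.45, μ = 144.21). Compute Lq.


ρ = 43.45/144.21 = 0.3013
Lq = ρ²/(1−ρ) = 0.09078/0.6987 = 0.1299

Final: 0.1299


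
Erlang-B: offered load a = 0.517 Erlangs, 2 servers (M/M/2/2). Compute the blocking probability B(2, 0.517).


B(c,a) = (a^c/c!) / Σ_{k=0}^{c} a^k/k!
a^2/2! = 0.133644
Σ terms (k=0..2): 1.00000 + 0.51700 + 0.13364 = 1.650645
B = 0.133644/1.650645 = 0.080965

Final: 0.080965


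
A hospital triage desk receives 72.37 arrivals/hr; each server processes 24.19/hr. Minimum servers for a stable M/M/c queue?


Stability requires cμ > λ ⇔ c > λ/μ.
λ/μ = 72.37/24.19 = 2.9917
Minimum integer c = ⌊2.9917⌋ + 1 = 3
Check: 3·24.19 = 72.57 > 72.37, while 2·24.19 = 48.38 ≤ 72.37

Final: 3 servers


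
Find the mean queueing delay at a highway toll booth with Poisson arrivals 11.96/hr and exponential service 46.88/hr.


ρ = 11.96/46.88 = 0.2551
Wq = ρ/(μ−λ) = 0.2551/(46.88 − 11.96) = 0.2551/34.92 = 0.007306 hr

Final: 0.007306 hr


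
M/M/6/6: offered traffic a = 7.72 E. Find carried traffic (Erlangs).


B(6,7.72) = 0.374196 (Erlang-B)
Carried load = a(1 − B) = 7.72·(1 − 0.374196) = 7.72·0.625804 = 4.8312 E

Final: 4.8312 Erlangs


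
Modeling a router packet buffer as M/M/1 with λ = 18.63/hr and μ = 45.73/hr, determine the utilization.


ρ = λ/μ = 18.63/45.73 = 0.4074

Final: 0.4074


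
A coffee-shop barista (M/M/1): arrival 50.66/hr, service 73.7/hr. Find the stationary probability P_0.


ρ = 50.66/73.7 = 0.6874
P_n = (1−ρ)·ρ^n = (1 − 0.6874)·0.6874^0 = 0.3126·1.000000 = 0.312619

Final: 0.312619


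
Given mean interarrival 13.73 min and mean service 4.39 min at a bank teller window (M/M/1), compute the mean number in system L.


λ = 60/13.73 = 4.3700 /hr
μ = 60/4.39 = 13.6674 /hr
ρ = λ/μ = 4.3700/13.6674 = 0.3197
L = ρ/(1−ρ) = 0.3197/0.6803 = 0.4700

Final: 0.4700


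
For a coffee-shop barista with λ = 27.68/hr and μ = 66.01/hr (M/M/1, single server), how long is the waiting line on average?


ρ = 27.68/66.01 = 0.4193
Lq = ρ²/(1−ρ) = 0.1758/0.5807 = 0.3028

Final: 0.3028


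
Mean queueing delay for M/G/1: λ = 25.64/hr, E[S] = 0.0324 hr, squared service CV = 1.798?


ρ = λ·E[S] = 25.64·0.0324 = 0.8307
E[S²] = E[S]²(1+C_s²) = 0.0324²·(1+1.798) = 0.002937
Wq = λ·E[S²]/(2(1−ρ)) = 25.64·0.002937/(2·0.1693) = 0.22246 hr

Final: 0.22246 hr


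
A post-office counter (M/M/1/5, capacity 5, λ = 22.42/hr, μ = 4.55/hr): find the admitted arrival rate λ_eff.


ρ = 4.9275; P_K = (1−ρ)ρ^5/(1−ρ^6) = 0.797112
λ_eff = λ(1 − P_K) = 22.42·(1 − 0.797112) = 22.42·0.202888 = 4.5488 /hr

Final: 4.5488 /hr


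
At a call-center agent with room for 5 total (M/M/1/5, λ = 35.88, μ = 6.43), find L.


ρ = 35.88/6.43 = 5.5801
L = ρ[1 − (K+1)ρ^K + Kρ^(K+1)] / [(1−ρ)(1−ρ^(K+1))]
Numerator: 5.5801·(1 − 6·5410.125096 + 5·30189.002869) = 661158.828003
Denominator: (-4.5801)·(-30188.002869) = 138263.870062
L = 661158.828003/138263.870062 = 4.7819

Final: 4.7819


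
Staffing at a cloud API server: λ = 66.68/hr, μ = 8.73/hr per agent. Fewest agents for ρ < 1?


Stability requires cμ > λ ⇔ c > λ/μ.
λ/μ = 66.68/8.73 = 7.6380
Minimum integer c = ⌊7.6380⌋ + 1 = 8
Check: 8·8.73 = 69.84 > 66.68, while 7·8.73 = 61.11 ≤ 66.68

Final: 8 servers
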